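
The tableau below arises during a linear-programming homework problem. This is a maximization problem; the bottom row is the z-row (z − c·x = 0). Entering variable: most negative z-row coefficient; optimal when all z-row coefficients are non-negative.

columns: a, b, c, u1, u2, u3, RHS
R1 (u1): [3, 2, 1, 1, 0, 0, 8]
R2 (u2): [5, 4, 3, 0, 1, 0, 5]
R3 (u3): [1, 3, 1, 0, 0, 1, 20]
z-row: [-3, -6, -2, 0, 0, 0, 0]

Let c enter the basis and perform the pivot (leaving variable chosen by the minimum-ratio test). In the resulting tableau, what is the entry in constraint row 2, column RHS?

5/3

Ratio test on column c — row 1: 8/1 = 8; row 2: 5/3 = 5/3; row 3: 20/1 = 20. Minimum is 5/3 at row 2 (u2 leaves); pivot element 3.
Divide row 2 by 3; eliminate column c from the other rows.
In the new row 2, the RHS entry is the old entry divided by the pivot: 5/3 = 5/3.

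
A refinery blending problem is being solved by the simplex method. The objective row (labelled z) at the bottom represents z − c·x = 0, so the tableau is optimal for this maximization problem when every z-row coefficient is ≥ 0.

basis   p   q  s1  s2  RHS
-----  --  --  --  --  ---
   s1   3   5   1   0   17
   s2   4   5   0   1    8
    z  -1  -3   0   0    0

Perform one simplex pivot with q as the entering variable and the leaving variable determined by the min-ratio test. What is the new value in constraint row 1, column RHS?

Ratio test on column q — row 1: 17/5 = 17/5; row 2: 8/5 = 8/5. Minimum is 8/5 at row 2 (s2 leaves); pivot element 5.
Divide row 2 by 5; eliminate column q from the other rows.
Row 1 update in column RHS: 17 − 5·(8/5) = 9.

9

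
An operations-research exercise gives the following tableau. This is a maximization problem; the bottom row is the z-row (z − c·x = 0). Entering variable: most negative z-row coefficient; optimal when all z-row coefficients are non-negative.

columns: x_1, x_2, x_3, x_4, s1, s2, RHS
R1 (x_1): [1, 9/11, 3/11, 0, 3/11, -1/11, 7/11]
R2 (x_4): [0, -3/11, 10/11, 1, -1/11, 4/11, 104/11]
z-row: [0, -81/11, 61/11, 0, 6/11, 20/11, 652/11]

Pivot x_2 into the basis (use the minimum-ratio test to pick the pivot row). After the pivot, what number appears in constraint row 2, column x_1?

Ratio test on column x_2 — row 1: (7/11)/(9/11) = 7/9; row 2: entry -3/11 ≤ 0. Minimum is 7/9 at row 1 (x_1 leaves); pivot element 9/11.
Divide row 1 by 9/11; eliminate column x_2 from the other rows.
Row 2 update in column x_1: 0 − (-3/11)·(11/9) = 1/3.

1/3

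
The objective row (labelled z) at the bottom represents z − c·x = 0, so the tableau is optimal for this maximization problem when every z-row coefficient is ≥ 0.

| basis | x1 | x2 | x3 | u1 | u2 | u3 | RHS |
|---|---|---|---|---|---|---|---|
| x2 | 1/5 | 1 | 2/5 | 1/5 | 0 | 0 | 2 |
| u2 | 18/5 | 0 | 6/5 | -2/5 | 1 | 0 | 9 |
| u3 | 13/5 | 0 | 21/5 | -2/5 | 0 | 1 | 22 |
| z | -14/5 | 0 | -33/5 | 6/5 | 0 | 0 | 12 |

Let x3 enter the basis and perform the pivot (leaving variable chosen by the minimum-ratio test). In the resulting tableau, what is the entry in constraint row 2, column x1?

Ratio test on column x3 — row 1: 2/(2/5) = 5; row 2: 9/(6/5) = 15/2; row 3: 22/(21/5) = 110/21. Minimum is 5 at row 1 (x2 leaves); pivot element 2/5.
Divide row 1 by 2/5; eliminate column x3 from the other rows.
Row 2 update in column x1: 18/5 − (6/5)·(1/2) = 3.

3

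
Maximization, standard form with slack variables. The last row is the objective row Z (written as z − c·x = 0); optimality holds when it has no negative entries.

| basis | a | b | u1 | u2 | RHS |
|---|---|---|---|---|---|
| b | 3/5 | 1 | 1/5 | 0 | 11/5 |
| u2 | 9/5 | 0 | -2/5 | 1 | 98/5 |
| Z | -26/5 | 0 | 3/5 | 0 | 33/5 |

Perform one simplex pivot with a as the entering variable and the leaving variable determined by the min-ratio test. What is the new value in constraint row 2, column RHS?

Ratio test on column a — row 1: (11/5)/(3/5) = 11/3; row 2: (98/5)/(9/5) = 98/9. Minimum is 11/3 at row 1 (b leaves); pivot element 3/5.
Divide row 1 by 3/5; eliminate column a from the other rows.
Row 2 update in column RHS: 98/5 − (9/5)·(11/3) = 13.

13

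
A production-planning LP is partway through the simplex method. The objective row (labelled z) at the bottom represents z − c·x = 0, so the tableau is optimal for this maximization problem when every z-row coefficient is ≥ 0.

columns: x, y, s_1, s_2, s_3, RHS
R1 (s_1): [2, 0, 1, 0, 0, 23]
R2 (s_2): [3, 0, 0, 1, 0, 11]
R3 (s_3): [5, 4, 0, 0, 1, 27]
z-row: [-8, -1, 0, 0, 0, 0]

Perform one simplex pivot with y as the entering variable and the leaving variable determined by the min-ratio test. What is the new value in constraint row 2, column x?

3

Ratio test on column y — row 1: entry 0 ≤ 0; row 2: entry 0 ≤ 0; row 3: 27/4 = 27/4. Minimum is 27/4 at row 3 (s_3 leaves); pivot element 4.
Divide row 3 by 4; eliminate column y from the other rows.
Row 2 update in column x: 3 − 0·(5/4) = 3.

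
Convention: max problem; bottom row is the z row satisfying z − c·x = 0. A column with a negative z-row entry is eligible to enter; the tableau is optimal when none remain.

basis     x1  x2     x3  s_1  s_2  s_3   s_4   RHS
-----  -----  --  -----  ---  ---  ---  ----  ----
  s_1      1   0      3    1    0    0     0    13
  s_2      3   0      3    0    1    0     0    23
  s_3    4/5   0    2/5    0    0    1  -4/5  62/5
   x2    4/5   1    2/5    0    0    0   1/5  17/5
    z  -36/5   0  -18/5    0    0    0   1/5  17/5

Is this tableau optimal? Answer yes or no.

The z-row has a negative entry -36/5 in column x1, so it is not optimal.

no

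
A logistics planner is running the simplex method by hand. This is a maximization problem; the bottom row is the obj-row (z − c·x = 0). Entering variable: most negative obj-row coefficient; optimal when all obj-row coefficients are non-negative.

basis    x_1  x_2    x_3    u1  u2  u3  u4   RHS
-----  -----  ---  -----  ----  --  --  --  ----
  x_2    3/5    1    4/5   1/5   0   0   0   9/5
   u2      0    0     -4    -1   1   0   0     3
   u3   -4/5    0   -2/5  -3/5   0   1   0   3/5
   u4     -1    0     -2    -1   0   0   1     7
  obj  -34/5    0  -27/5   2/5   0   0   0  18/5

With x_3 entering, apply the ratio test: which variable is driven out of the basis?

x_2

Column x_3 entries and ratios — x_2: (9/5)/(4/5) = 9/4; u2: -4 ≤ 0, skip; u3: -2/5 ≤ 0, skip; u4: -2 ≤ 0, skip.
Smallest ratio is 9/4 in the row of x_2, so x_2 leaves.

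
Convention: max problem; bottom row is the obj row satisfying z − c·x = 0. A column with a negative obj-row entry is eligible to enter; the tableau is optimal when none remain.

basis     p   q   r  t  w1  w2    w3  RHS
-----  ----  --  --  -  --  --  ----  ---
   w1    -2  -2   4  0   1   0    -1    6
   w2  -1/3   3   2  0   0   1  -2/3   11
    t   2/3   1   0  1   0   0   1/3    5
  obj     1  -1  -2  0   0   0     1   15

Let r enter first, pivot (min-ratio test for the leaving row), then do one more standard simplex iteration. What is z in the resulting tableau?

22

Ratio test on column r — row 1: 6/4 = 3/2; row 2: 11/2 = 11/2; row 3: entry 0 ≤ 0. Minimum is 3/2 at row 1 (w1 leaves); pivot element 4.
Pivot on row 1; the obj-row RHS becomes 15 − (-2)·(3/2) = 18.
Next entering variable (most negative obj-row entry -2): q.
Ratio test on column q — row 1: entry -1/2 ≤ 0; row 2: 8/4 = 2; row 3: 5/1 = 5. Minimum is 2 at row 2 (w2 leaves); pivot element 4.
After the second pivot the obj-row RHS is 18 − (-2)·2 = 22.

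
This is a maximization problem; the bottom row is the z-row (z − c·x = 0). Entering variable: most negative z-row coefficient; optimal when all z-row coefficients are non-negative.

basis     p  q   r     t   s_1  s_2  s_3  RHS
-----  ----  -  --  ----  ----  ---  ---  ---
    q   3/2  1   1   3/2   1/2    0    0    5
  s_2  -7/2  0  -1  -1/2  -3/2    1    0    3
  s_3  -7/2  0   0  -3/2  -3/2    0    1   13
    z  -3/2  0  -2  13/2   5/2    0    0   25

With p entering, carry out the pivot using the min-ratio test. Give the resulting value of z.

30

Ratio test on column p — row 1: 5/(3/2) = 10/3; row 2: entry -7/2 ≤ 0; row 3: entry -7/2 ≤ 0. Minimum is 10/3 at row 1 (q leaves); pivot element 3/2.
Pivot on row 1; the z-row RHS becomes 25 − (-3/2)·(10/3) = 30.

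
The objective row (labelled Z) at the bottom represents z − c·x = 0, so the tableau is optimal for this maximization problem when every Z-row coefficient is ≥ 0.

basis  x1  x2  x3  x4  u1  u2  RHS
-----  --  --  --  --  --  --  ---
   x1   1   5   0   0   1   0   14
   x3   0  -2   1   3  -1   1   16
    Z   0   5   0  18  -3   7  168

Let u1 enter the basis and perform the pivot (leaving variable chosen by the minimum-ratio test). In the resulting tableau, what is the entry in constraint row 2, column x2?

Ratio test on column u1 — row 1: 14/1 = 14; row 2: entry -1 ≤ 0. Minimum is 14 at row 1 (x1 leaves); pivot element 1.
Divide row 1 by 1; eliminate column u1 from the other rows.
Row 2 update in column x2: -2 − (-1)·5 = 3.

3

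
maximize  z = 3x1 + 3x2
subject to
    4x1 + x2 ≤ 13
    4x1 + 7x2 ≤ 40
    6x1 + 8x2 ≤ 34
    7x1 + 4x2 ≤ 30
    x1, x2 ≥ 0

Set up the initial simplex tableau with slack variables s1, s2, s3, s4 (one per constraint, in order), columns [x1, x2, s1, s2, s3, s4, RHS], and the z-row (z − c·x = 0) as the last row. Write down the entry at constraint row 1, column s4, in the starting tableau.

Slack s4 belongs to constraint 4; its column is the unit vector e_4, so the entry in row 1 is 0.

0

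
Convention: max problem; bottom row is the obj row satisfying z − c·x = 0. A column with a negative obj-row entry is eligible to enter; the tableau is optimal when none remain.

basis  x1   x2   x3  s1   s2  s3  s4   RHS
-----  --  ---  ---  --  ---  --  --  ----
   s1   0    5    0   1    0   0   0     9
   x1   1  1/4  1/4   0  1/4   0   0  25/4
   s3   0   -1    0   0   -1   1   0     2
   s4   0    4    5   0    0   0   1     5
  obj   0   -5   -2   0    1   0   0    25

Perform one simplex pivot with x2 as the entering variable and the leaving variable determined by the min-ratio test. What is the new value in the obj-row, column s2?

1

Ratio test on column x2 — row 1: 9/5 = 9/5; row 2: (25/4)/(1/4) = 25; row 3: entry -1 ≤ 0; row 4: 5/4 = 5/4. Minimum is 5/4 at row 4 (s4 leaves); pivot element 4.
Divide row 4 by 4; eliminate column x2 from the other rows.
obj-row update in column s2: 1 − (-5)·0 = 1.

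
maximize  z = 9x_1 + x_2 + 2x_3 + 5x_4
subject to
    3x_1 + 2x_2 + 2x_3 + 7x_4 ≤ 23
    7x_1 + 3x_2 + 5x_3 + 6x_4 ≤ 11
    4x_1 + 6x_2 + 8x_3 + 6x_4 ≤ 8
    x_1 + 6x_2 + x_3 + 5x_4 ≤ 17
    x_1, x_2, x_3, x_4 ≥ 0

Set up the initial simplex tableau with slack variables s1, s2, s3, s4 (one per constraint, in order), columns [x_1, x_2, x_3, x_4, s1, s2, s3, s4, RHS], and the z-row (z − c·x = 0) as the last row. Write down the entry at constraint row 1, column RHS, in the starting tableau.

23

The RHS of constraint 1 is b_1 = 23.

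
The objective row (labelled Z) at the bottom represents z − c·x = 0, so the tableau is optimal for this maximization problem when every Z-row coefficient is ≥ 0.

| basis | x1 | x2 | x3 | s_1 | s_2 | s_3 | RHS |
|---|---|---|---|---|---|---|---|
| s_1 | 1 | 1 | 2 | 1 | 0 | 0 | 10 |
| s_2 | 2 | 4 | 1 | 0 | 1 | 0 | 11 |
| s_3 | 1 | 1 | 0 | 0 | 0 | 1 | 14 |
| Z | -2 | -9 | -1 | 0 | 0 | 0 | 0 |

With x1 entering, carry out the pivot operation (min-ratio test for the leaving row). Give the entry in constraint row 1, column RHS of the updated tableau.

Ratio test on column x1 — row 1: 10/1 = 10; row 2: 11/2 = 11/2; row 3: 14/1 = 14. Minimum is 11/2 at row 2 (s_2 leaves); pivot element 2.
Divide row 2 by 2; eliminate column x1 from the other rows.
Row 1 update in column RHS: 10 − 1·(11/2) = 9/2.

9/2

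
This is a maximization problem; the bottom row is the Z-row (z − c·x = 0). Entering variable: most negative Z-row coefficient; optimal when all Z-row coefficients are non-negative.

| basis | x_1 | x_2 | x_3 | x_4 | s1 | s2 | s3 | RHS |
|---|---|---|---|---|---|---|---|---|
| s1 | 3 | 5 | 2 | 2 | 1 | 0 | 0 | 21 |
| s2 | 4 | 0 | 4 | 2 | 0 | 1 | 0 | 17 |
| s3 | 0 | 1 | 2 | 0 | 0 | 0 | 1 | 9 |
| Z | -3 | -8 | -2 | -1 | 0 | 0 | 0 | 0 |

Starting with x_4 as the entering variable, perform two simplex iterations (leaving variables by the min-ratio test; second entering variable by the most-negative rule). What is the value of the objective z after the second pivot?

Ratio test on column x_4 — row 1: 21/2 = 21/2; row 2: 17/2 = 17/2; row 3: entry 0 ≤ 0. Minimum is 17/2 at row 2 (s2 leaves); pivot element 2.
Pivot on row 2; the Z-row RHS becomes 0 − (-1)·(17/2) = 17/2.
Next entering variable (most negative Z-row entry -8): x_2.
Ratio test on column x_2 — row 1: 4/5 = 4/5; row 2: entry 0 ≤ 0; row 3: 9/1 = 9. Minimum is 4/5 at row 1 (s1 leaves); pivot element 5.
After the second pivot the Z-row RHS is 17/2 − (-8)·(4/5) = 149/10.

149/10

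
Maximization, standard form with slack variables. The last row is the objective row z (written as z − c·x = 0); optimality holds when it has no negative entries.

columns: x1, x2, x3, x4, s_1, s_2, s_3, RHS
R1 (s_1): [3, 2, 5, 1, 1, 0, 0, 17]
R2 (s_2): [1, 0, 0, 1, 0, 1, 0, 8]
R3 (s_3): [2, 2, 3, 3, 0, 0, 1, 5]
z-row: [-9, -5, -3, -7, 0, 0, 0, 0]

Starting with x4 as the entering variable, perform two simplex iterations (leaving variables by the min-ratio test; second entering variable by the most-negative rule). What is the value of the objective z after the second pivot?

Ratio test on column x4 — row 1: 17/1 = 17; row 2: 8/1 = 8; row 3: 5/3 = 5/3. Minimum is 5/3 at row 3 (s_3 leaves); pivot element 3.
Pivot on row 3; the z-row RHS becomes 0 − (-7)·(5/3) = 35/3.
Next entering variable (most negative z-row entry -13/3): x1.
Ratio test on column x1 — row 1: (46/3)/(7/3) = 46/7; row 2: (19/3)/(1/3) = 19; row 3: (5/3)/(2/3) = 5/2. Minimum is 5/2 at row 3 (x4 leaves); pivot element 2/3.
After the second pivot the z-row RHS is 35/3 − (-13/3)·(5/2) = 45/2.

45/2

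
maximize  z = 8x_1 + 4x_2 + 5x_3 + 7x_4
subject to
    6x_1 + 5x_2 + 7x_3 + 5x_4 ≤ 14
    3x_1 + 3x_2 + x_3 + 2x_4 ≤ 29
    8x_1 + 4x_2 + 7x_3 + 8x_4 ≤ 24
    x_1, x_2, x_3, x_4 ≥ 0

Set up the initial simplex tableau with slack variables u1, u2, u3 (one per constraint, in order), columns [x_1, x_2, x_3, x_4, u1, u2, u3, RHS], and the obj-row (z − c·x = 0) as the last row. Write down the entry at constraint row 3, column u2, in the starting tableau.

Slack u2 belongs to constraint 2; its column is the unit vector e_2, so the entry in row 3 is 0.

0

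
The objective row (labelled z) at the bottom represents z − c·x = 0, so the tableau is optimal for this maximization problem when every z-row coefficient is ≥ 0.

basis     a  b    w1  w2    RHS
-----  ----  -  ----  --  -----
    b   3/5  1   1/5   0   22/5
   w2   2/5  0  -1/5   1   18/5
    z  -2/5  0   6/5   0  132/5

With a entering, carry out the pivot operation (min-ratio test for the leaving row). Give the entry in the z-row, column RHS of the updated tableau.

88/3

Ratio test on column a — row 1: (22/5)/(3/5) = 22/3; row 2: (18/5)/(2/5) = 9. Minimum is 22/3 at row 1 (b leaves); pivot element 3/5.
Divide row 1 by 3/5; eliminate column a from the other rows.
z-row update in column RHS: 132/5 − (-2/5)·(22/3) = 88/3.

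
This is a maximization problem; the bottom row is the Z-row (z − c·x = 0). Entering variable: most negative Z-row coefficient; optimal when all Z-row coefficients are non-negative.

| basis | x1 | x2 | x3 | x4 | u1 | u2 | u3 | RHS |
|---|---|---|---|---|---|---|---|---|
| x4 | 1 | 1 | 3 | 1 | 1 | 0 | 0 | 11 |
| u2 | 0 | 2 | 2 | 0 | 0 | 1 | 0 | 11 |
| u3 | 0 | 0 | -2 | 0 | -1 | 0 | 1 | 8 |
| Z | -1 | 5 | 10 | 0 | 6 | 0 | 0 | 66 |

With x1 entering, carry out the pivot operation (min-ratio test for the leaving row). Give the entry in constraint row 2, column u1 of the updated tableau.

0

Ratio test on column x1 — row 1: 11/1 = 11; row 2: entry 0 ≤ 0; row 3: entry 0 ≤ 0. Minimum is 11 at row 1 (x4 leaves); pivot element 1.
Divide row 1 by 1; eliminate column x1 from the other rows.
Row 2 update in column u1: 0 − 0·1 = 0.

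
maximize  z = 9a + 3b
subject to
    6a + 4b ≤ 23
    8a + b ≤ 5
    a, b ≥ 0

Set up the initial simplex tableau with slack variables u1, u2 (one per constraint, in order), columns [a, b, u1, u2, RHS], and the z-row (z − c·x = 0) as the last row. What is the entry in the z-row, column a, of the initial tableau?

The z-row carries the negated objective coefficients: the a entry is -9.

-9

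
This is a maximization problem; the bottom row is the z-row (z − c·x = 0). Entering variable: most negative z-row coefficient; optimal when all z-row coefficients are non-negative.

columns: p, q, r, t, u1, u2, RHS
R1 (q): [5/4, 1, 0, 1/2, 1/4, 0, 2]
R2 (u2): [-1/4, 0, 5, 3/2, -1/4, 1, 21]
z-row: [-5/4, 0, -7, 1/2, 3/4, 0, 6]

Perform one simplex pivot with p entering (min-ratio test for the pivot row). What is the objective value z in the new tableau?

8

Ratio test on column p — row 1: 2/(5/4) = 8/5; row 2: entry -1/4 ≤ 0. Minimum is 8/5 at row 1 (q leaves); pivot element 5/4.
Pivot on row 1; the z-row RHS becomes 6 − (-5/4)·(8/5) = 8.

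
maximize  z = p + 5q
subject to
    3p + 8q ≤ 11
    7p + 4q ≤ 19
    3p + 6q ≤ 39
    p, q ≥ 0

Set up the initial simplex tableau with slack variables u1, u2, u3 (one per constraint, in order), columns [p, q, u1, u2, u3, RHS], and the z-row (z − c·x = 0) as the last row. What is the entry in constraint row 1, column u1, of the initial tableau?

Slack u1 belongs to constraint 1; its column is the unit vector e_1, so the entry in row 1 is 1.

1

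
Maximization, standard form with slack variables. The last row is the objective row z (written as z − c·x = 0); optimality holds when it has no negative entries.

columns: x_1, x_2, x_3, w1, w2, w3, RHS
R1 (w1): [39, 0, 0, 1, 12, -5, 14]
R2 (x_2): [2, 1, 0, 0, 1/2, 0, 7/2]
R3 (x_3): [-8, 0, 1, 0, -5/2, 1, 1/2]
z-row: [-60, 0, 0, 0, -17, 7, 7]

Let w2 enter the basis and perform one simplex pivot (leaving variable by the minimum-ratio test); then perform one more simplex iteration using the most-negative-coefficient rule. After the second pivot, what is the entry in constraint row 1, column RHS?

14/39

Ratio test on column w2 — row 1: 14/12 = 7/6; row 2: (7/2)/(1/2) = 7; row 3: entry -5/2 ≤ 0. Minimum is 7/6 at row 1 (w1 leaves); pivot element 12.
Divide row 1 by 12; eliminate column w2 from the other rows.
Second iteration: most negative z-row entry is -19/4 in column x_1, so x_1 enters.
Ratio test on column x_1 — row 1: (7/6)/(13/4) = 14/39; row 2: (35/12)/(3/8) = 70/9; row 3: (41/12)/(1/8) = 82/3. Minimum is 14/39 at row 1 (w2 leaves); pivot element 13/4.
Divide row 1 by 13/4; eliminate column x_1 from the other rows.
After both pivots, the entry at constraint row 1, column RHS is 14/39.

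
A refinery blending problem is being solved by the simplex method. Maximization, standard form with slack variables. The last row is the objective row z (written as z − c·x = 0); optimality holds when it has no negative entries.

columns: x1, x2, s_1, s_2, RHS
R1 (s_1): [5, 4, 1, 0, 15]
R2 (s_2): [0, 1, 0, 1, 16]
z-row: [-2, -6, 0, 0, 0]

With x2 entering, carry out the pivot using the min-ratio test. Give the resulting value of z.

Ratio test on column x2 — row 1: 15/4 = 15/4; row 2: 16/1 = 16. Minimum is 15/4 at row 1 (s_1 leaves); pivot element 4.
Pivot on row 1; the z-row RHS becomes 0 − (-6)·(15/4) = 45/2.

45/2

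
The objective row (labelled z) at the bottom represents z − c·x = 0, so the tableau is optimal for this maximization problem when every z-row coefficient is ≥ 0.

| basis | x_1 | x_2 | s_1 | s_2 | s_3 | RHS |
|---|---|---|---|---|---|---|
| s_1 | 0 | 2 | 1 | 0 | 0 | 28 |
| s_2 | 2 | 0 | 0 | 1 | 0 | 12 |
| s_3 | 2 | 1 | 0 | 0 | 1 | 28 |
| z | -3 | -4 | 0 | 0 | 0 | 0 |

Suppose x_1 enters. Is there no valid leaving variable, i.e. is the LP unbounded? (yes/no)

no

Column x_1 has positive entries in row(s) 2, 3, so the ratio test bounds it — not unbounded.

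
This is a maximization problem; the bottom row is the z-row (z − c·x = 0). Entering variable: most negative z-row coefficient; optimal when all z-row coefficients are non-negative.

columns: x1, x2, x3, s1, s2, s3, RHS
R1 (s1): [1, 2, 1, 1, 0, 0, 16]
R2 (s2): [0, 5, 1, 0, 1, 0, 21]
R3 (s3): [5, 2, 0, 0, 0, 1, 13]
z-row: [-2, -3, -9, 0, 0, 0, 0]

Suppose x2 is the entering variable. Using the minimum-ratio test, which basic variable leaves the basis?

s2

Column x2 entries and ratios — s1: 16/2 = 8; s2: 21/5 = 21/5; s3: 13/2 = 13/2.
Smallest ratio is 21/5 in the row of s2, so s2 leaves.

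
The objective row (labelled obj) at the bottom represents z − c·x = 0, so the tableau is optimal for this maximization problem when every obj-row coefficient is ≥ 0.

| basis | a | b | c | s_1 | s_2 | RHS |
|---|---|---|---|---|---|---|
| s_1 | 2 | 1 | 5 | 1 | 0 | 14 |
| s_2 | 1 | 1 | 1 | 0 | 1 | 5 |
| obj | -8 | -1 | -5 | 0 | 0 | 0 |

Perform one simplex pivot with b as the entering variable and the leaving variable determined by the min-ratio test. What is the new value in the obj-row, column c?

Ratio test on column b — row 1: 14/1 = 14; row 2: 5/1 = 5. Minimum is 5 at row 2 (s_2 leaves); pivot element 1.
Divide row 2 by 1; eliminate column b from the other rows.
obj-row update in column c: -5 − (-1)·1 = -4.

-4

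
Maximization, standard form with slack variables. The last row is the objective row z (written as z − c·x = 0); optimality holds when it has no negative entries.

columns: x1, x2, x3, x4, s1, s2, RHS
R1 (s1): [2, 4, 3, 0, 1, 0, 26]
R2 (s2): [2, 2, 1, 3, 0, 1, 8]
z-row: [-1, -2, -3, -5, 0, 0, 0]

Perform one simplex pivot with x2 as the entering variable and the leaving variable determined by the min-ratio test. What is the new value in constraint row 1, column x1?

-2

Ratio test on column x2 — row 1: 26/4 = 13/2; row 2: 8/2 = 4. Minimum is 4 at row 2 (s2 leaves); pivot element 2.
Divide row 2 by 2; eliminate column x2 from the other rows.
Row 1 update in column x1: 2 − 4·1 = -2.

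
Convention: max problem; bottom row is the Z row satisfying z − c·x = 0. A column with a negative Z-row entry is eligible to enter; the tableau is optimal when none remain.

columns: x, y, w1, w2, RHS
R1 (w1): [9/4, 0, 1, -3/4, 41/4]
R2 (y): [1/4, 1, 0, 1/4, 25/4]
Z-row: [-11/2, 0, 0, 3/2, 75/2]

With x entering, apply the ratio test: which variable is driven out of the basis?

w1

Column x entries and ratios — w1: (41/4)/(9/4) = 41/9; y: (25/4)/(1/4) = 25.
Smallest ratio is 41/9 in the row of w1, so w1 leaves.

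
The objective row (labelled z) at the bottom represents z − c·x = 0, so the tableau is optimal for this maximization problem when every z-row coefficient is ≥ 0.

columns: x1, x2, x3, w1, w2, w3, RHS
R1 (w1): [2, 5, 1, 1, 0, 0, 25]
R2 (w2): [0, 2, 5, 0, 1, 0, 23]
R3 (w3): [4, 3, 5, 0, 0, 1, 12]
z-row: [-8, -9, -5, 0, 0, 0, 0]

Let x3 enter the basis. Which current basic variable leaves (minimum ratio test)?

w3

Column x3 entries and ratios — w1: 25/1 = 25; w2: 23/5 = 23/5; w3: 12/5 = 12/5.
Smallest ratio is 12/5 in the row of w3, so w3 leaves.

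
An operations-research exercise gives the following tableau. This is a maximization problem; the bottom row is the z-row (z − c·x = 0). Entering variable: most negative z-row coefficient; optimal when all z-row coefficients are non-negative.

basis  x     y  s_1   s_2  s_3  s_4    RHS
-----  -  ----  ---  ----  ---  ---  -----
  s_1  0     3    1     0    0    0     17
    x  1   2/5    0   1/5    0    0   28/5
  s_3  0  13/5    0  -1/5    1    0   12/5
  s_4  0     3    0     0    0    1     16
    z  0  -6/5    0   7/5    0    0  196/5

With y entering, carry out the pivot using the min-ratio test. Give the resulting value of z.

Ratio test on column y — row 1: 17/3 = 17/3; row 2: (28/5)/(2/5) = 14; row 3: (12/5)/(13/5) = 12/13; row 4: 16/3 = 16/3. Minimum is 12/13 at row 3 (s_3 leaves); pivot element 13/5.
Pivot on row 3; the z-row RHS becomes 196/5 − (-6/5)·(12/13) = 524/13.

524/13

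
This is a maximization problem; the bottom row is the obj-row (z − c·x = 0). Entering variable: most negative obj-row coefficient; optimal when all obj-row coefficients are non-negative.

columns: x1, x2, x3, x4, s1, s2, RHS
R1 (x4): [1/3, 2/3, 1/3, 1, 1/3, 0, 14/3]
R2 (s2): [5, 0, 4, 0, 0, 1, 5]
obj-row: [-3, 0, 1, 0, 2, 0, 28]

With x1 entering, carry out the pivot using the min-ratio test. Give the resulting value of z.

31

Ratio test on column x1 — row 1: (14/3)/(1/3) = 14; row 2: 5/5 = 1. Minimum is 1 at row 2 (s2 leaves); pivot element 5.
Pivot on row 2; the obj-row RHS becomes 28 − (-3)·1 = 31.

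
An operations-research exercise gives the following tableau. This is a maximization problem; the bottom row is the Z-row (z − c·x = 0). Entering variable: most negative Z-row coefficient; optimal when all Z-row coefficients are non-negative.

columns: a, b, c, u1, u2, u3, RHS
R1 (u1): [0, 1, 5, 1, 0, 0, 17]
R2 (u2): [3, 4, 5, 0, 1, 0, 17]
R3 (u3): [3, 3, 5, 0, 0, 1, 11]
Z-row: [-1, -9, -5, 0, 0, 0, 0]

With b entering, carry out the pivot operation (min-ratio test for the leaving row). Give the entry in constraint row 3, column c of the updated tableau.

5/3

Ratio test on column b — row 1: 17/1 = 17; row 2: 17/4 = 17/4; row 3: 11/3 = 11/3. Minimum is 11/3 at row 3 (u3 leaves); pivot element 3.
Divide row 3 by 3; eliminate column b from the other rows.
In the new row 3, the c entry is the old entry divided by the pivot: 5/3 = 5/3.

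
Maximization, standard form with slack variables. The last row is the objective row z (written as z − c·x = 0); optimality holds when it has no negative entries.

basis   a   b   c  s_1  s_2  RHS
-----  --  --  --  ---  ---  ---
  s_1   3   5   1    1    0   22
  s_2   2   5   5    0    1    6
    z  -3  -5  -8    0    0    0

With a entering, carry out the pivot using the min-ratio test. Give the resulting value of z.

Ratio test on column a — row 1: 22/3 = 22/3; row 2: 6/2 = 3. Minimum is 3 at row 2 (s_2 leaves); pivot element 2.
Pivot on row 2; the z-row RHS becomes 0 − (-3)·3 = 9.

9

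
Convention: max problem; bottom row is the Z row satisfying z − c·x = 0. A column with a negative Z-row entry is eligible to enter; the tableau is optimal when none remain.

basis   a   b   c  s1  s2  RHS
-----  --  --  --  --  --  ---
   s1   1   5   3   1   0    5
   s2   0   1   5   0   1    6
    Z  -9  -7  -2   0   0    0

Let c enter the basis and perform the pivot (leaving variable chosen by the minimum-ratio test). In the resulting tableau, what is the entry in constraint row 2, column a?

Ratio test on column c — row 1: 5/3 = 5/3; row 2: 6/5 = 6/5. Minimum is 6/5 at row 2 (s2 leaves); pivot element 5.
Divide row 2 by 5; eliminate column c from the other rows.
In the new row 2, the a entry is the old entry divided by the pivot: 0/5 = 0.

0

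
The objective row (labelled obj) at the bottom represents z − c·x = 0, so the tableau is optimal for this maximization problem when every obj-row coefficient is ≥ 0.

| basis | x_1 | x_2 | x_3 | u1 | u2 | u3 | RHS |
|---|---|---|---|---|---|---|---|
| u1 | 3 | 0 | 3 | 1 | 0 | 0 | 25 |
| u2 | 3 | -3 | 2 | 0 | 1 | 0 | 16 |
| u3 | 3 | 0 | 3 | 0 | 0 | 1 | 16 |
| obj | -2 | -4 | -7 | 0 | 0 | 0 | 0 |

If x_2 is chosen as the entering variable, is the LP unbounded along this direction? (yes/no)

Every constraint-row entry in column x_2 is ≤ 0, so increasing x_2 is unbounded.

yes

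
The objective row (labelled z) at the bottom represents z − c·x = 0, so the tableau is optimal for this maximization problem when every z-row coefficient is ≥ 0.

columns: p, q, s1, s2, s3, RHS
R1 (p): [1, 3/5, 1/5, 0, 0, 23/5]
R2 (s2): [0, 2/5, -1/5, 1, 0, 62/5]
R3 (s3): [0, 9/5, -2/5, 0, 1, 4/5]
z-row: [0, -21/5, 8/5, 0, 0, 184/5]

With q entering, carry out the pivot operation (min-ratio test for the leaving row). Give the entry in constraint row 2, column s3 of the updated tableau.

Ratio test on column q — row 1: (23/5)/(3/5) = 23/3; row 2: (62/5)/(2/5) = 31; row 3: (4/5)/(9/5) = 4/9. Minimum is 4/9 at row 3 (s3 leaves); pivot element 9/5.
Divide row 3 by 9/5; eliminate column q from the other rows.
Row 2 update in column s3: 0 − (2/5)·(5/9) = -2/9.

-2/9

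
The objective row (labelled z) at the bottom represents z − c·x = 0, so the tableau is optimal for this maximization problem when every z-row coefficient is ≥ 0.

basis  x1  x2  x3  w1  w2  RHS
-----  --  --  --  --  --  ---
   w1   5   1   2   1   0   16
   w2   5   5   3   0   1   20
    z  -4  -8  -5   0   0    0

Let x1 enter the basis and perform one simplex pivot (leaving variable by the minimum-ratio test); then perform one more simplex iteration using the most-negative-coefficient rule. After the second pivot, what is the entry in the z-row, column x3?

-8/5

Ratio test on column x1 — row 1: 16/5 = 16/5; row 2: 20/5 = 4. Minimum is 16/5 at row 1 (w1 leaves); pivot element 5.
Divide row 1 by 5; eliminate column x1 from the other rows.
Second iteration: most negative z-row entry is -36/5 in column x2, so x2 enters.
Ratio test on column x2 — row 1: (16/5)/(1/5) = 16; row 2: 4/4 = 1. Minimum is 1 at row 2 (w2 leaves); pivot element 4.
Divide row 2 by 4; eliminate column x2 from the other rows.
After both pivots, the entry at the z-row, column x3 is -8/5.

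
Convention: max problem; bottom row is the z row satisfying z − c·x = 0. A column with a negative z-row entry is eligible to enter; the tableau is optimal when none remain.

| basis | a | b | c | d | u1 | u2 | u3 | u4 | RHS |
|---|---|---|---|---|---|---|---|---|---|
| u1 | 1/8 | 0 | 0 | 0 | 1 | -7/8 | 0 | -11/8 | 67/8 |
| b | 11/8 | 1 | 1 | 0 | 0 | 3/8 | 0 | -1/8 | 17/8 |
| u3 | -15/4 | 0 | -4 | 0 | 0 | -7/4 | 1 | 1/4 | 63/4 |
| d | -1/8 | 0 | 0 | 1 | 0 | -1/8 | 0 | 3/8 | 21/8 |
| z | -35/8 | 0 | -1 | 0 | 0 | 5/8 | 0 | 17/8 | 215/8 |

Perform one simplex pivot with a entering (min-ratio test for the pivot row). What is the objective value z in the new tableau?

370/11

Ratio test on column a — row 1: (67/8)/(1/8) = 67; row 2: (17/8)/(11/8) = 17/11; row 3: entry -15/4 ≤ 0; row 4: entry -1/8 ≤ 0. Minimum is 17/11 at row 2 (b leaves); pivot element 11/8.
Pivot on row 2; the z-row RHS becomes 215/8 − (-35/8)·(17/11) = 370/11.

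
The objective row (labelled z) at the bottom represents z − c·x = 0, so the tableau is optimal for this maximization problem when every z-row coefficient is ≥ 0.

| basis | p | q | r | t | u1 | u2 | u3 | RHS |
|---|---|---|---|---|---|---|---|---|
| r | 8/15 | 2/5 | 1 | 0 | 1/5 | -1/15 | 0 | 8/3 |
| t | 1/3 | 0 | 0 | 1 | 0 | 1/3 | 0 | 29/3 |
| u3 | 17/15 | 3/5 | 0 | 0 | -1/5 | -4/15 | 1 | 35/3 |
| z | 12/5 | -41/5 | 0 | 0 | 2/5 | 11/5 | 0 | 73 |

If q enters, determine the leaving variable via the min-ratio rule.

Column q entries and ratios — r: (8/3)/(2/5) = 20/3; t: 0 ≤ 0, skip; u3: (35/3)/(3/5) = 175/9.
Smallest ratio is 20/3 in the row of r, so r leaves.

r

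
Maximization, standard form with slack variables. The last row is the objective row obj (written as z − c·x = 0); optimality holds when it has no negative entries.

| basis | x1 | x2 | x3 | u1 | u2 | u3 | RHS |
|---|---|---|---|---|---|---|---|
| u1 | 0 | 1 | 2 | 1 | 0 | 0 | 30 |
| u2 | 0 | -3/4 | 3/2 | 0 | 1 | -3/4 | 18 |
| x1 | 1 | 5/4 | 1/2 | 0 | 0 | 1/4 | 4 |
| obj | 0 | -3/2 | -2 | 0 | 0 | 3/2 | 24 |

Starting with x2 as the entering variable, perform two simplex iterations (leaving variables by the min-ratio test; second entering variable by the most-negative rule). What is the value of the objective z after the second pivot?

Ratio test on column x2 — row 1: 30/1 = 30; row 2: entry -3/4 ≤ 0; row 3: 4/(5/4) = 16/5. Minimum is 16/5 at row 3 (x1 leaves); pivot element 5/4.
Pivot on row 3; the obj-row RHS becomes 24 − (-3/2)·(16/5) = 144/5.
Next entering variable (most negative obj-row entry -7/5): x3.
Ratio test on column x3 — row 1: (134/5)/(8/5) = 67/4; row 2: (102/5)/(9/5) = 34/3; row 3: (16/5)/(2/5) = 8. Minimum is 8 at row 3 (x2 leaves); pivot element 2/5.
After the second pivot the obj-row RHS is 144/5 − (-7/5)·8 = 40.

40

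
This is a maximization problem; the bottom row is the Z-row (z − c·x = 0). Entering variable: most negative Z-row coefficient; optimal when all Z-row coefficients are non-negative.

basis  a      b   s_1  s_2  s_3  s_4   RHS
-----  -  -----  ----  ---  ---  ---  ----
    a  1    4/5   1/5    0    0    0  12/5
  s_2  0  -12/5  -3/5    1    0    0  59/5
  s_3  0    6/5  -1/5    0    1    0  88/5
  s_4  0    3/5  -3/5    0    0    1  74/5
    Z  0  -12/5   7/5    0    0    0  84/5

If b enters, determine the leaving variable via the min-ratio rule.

a

Column b entries and ratios — a: (12/5)/(4/5) = 3; s_2: -12/5 ≤ 0, skip; s_3: (88/5)/(6/5) = 44/3; s_4: (74/5)/(3/5) = 74/3.
Smallest ratio is 3 in the row of a, so a leaves.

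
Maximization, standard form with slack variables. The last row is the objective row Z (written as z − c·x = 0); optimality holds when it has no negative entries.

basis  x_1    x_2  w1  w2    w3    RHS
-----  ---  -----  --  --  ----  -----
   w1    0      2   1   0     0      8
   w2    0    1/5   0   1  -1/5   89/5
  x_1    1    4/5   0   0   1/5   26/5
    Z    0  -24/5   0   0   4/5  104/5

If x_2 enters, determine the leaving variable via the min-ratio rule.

w1

Column x_2 entries and ratios — w1: 8/2 = 4; w2: (89/5)/(1/5) = 89; x_1: (26/5)/(4/5) = 13/2.
Smallest ratio is 4 in the row of w1, so w1 leaves.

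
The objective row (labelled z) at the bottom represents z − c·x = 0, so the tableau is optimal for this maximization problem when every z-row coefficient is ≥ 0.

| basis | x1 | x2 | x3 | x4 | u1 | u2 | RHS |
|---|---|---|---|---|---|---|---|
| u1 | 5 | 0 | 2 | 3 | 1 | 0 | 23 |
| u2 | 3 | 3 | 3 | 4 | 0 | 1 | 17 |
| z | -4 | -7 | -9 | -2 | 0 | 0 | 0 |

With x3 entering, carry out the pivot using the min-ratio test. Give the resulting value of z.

51

Ratio test on column x3 — row 1: 23/2 = 23/2; row 2: 17/3 = 17/3. Minimum is 17/3 at row 2 (u2 leaves); pivot element 3.
Pivot on row 2; the z-row RHS becomes 0 − (-9)·(17/3) = 51.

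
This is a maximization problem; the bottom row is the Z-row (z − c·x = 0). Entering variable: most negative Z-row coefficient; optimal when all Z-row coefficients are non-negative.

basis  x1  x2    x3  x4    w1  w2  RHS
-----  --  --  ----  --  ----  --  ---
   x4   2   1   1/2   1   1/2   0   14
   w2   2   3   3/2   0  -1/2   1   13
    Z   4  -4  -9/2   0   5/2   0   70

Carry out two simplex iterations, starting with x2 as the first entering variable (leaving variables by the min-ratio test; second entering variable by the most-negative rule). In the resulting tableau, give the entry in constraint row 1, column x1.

Ratio test on column x2 — row 1: 14/1 = 14; row 2: 13/3 = 13/3. Minimum is 13/3 at row 2 (w2 leaves); pivot element 3.
Divide row 2 by 3; eliminate column x2 from the other rows.
Second iteration: most negative Z-row entry is -5/2 in column x3, so x3 enters.
Ratio test on column x3 — row 1: entry 0 ≤ 0; row 2: (13/3)/(1/2) = 26/3. Minimum is 26/3 at row 2 (x2 leaves); pivot element 1/2.
Divide row 2 by 1/2; eliminate column x3 from the other rows.
After both pivots, the entry at constraint row 1, column x1 is 4/3.

4/3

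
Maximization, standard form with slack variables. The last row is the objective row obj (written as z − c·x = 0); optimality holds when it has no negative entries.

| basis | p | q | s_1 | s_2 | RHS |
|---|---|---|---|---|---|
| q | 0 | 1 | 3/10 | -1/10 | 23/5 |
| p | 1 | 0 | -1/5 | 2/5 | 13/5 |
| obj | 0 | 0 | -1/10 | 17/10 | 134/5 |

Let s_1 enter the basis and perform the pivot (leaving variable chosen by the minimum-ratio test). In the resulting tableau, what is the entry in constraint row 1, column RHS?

46/3

Ratio test on column s_1 — row 1: (23/5)/(3/10) = 46/3; row 2: entry -1/5 ≤ 0. Minimum is 46/3 at row 1 (q leaves); pivot element 3/10.
Divide row 1 by 3/10; eliminate column s_1 from the other rows.
In the new row 1, the RHS entry is the old entry divided by the pivot: (23/5)/(3/10) = 46/3.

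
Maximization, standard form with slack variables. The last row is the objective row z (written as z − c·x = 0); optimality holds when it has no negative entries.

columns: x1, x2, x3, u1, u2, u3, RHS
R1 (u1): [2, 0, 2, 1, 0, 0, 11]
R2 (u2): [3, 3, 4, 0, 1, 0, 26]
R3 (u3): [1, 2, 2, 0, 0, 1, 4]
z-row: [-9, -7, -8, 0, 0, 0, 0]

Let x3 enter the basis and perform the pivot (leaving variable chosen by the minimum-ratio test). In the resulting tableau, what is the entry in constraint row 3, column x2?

1

Ratio test on column x3 — row 1: 11/2 = 11/2; row 2: 26/4 = 13/2; row 3: 4/2 = 2. Minimum is 2 at row 3 (u3 leaves); pivot element 2.
Divide row 3 by 2; eliminate column x3 from the other rows.
In the new row 3, the x2 entry is the old entry divided by the pivot: 2/2 = 1.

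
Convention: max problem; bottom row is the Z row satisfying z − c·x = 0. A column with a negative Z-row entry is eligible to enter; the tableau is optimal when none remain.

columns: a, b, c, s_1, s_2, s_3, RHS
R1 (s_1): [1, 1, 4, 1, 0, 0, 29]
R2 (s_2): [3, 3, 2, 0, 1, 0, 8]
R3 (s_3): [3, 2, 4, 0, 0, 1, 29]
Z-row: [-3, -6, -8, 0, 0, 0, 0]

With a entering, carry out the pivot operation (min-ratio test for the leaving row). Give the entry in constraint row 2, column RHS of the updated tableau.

8/3

Ratio test on column a — row 1: 29/1 = 29; row 2: 8/3 = 8/3; row 3: 29/3 = 29/3. Minimum is 8/3 at row 2 (s_2 leaves); pivot element 3.
Divide row 2 by 3; eliminate column a from the other rows.
In the new row 2, the RHS entry is the old entry divided by the pivot: 8/3 = 8/3.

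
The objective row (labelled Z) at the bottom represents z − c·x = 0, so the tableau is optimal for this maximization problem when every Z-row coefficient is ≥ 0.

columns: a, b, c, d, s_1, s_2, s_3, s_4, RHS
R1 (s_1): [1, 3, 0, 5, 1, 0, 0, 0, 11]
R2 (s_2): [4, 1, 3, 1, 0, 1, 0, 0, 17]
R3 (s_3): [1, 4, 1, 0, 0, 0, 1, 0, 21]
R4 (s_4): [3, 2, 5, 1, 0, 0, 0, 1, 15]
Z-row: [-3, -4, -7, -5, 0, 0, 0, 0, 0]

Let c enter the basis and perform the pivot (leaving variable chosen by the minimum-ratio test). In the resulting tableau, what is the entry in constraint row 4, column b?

2/5

Ratio test on column c — row 1: entry 0 ≤ 0; row 2: 17/3 = 17/3; row 3: 21/1 = 21; row 4: 15/5 = 3. Minimum is 3 at row 4 (s_4 leaves); pivot element 5.
Divide row 4 by 5; eliminate column c from the other rows.
In the new row 4, the b entry is the old entry divided by the pivot: 2/5 = 2/5.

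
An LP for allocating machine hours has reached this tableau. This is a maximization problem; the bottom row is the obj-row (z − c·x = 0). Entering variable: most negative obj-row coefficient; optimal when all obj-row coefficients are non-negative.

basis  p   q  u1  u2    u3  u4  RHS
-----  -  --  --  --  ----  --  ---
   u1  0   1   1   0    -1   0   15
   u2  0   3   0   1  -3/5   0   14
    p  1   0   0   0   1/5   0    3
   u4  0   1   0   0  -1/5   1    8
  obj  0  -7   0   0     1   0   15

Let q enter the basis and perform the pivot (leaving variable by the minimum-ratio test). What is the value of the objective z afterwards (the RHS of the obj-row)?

143/3

Ratio test on column q — row 1: 15/1 = 15; row 2: 14/3 = 14/3; row 3: entry 0 ≤ 0; row 4: 8/1 = 8. Minimum is 14/3 at row 2 (u2 leaves); pivot element 3.
Pivot on row 2; the obj-row RHS becomes 15 − (-7)·(14/3) = 143/3.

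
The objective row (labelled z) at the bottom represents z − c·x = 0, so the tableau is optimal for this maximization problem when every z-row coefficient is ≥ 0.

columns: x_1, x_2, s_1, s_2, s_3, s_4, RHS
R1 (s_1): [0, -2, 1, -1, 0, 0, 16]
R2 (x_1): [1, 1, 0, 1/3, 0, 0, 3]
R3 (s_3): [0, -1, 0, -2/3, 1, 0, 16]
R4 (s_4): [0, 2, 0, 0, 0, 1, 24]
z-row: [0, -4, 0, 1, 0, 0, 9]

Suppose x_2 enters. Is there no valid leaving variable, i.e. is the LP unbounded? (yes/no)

Column x_2 has positive entries in row(s) 2, 4, so the ratio test bounds it — not unbounded.

no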